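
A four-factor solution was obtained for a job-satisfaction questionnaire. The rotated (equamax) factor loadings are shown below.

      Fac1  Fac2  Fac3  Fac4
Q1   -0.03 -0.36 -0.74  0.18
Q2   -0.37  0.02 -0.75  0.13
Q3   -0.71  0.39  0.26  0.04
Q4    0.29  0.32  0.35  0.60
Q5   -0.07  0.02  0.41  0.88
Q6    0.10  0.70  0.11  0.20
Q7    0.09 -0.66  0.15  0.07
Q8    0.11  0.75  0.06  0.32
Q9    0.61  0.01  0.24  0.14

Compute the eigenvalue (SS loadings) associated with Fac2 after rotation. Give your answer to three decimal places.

SS loadings for Fac2 = (-0.36)² + 0.02² + 0.39² + 0.32² + 0.02² + 0.70² + (-0.66)² + 0.75² + 0.01² = 0.1296 + 0.0004 + 0.1521 + 0.1024 + 0.0004 + 0.4900 + 0.4356 + 0.5625 + 0.0001 = 1.8731

1.873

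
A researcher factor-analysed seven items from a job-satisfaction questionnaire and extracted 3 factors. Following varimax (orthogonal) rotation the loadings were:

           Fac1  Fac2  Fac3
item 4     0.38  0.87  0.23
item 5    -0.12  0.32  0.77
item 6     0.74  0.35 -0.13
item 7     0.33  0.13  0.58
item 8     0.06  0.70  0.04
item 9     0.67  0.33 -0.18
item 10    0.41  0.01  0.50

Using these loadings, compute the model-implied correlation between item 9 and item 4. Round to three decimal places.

0.500

r̂ = Σ λ_i·λ_j across factors = (0.67)(0.38) + (0.33)(0.87) + (-0.18)(0.23)
  = +0.2546 +0.2871 -0.0414 = 0.5003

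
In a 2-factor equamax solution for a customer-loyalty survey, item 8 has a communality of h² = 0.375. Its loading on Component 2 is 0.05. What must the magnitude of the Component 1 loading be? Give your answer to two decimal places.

Under orthogonal rotation h² = Σλ², so λ_Component 1² = h² − (0.0025) = 0.375 − 0.0025 = 0.3725.
|λ| = √0.3725 = 0.6103.

0.61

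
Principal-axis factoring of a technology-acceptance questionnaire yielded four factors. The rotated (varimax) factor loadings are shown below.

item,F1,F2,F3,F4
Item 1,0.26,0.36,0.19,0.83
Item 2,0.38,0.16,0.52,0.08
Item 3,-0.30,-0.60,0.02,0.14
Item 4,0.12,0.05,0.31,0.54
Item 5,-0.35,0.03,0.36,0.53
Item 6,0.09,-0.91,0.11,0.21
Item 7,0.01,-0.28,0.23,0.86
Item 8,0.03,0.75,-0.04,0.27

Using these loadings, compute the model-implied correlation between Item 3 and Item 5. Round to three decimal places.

r̂ = Σ λ_i·λ_j across factors = (-0.30)(-0.35) + (-0.60)(0.03) + (0.02)(0.36) + (0.14)(0.53)
  = +0.1050 -0.0180 +0.0072 +0.0742 = 0.1684

0.168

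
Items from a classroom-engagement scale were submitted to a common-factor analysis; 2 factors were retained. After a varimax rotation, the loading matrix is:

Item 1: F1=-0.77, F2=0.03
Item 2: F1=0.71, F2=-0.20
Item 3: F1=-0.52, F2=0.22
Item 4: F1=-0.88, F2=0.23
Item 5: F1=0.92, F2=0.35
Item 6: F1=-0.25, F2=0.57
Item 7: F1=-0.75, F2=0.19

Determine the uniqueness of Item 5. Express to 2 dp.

h² = 0.92² + 0.35² = 0.8464 + 0.1225 = 0.9689
Uniqueness u² = 1 − h² = 1 − 0.9689 = 0.0311

0.03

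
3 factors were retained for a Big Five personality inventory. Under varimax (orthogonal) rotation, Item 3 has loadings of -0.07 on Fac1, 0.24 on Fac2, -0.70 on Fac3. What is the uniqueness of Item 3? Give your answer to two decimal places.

h² = (-0.07)² + 0.24² + (-0.70)² = 0.0049 + 0.0576 + 0.4900 = 0.5525
Uniqueness u² = 1 − h² = 1 − 0.5525 = 0.4475

0.45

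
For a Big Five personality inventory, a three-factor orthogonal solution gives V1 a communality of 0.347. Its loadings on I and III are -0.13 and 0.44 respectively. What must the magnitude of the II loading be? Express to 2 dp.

Under orthogonal rotation h² = Σλ², so λ_II² = h² − (0.2105) = 0.347 − 0.2105 = 0.1365.
|λ| = √0.1365 = 0.3695.

0.37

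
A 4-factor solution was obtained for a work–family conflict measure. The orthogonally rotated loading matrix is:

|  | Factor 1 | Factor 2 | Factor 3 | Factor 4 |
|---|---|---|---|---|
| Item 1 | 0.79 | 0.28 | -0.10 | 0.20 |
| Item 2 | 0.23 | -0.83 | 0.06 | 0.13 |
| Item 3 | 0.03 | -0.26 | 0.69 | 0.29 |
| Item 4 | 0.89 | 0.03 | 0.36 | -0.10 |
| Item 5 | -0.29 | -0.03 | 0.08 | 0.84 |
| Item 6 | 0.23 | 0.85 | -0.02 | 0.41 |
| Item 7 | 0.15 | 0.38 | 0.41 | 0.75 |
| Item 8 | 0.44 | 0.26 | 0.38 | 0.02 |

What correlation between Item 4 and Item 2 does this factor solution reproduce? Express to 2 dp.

0.19

r̂ = Σ λ_i·λ_j across factors = (0.89)(0.23) + (0.03)(-0.83) + (0.36)(0.06) + (-0.10)(0.13)
  = +0.2047 -0.0249 +0.0216 -0.0130 = 0.1884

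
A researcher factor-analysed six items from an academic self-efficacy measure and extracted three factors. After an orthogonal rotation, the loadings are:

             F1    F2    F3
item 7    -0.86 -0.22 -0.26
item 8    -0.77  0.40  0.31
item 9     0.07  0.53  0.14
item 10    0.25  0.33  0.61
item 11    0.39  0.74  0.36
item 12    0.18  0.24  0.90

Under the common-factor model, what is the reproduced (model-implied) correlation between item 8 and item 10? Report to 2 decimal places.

0.13

r̂ = Σ λ_i·λ_j across factors = (-0.77)(0.25) + (0.40)(0.33) + (0.31)(0.61)
  = -0.1925 +0.1320 +0.1891 = 0.1286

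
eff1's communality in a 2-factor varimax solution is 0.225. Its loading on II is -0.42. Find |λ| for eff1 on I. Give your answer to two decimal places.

0.22

Under orthogonal rotation h² = Σλ², so λ_I² = h² − (0.1764) = 0.225 − 0.1764 = 0.0486.
|λ| = √0.0486 = 0.2205.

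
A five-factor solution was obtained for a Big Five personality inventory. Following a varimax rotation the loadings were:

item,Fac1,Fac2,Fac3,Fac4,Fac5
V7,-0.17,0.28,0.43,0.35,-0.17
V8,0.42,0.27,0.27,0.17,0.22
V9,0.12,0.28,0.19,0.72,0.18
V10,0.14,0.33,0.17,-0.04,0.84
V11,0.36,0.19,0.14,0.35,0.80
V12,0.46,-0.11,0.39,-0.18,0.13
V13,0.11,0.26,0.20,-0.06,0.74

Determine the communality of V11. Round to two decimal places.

0.95

h² = 0.36² + 0.19² + 0.14² + 0.35² + 0.80² = 0.1296 + 0.0361 + 0.0196 + 0.1225 + 0.6400 = 0.9478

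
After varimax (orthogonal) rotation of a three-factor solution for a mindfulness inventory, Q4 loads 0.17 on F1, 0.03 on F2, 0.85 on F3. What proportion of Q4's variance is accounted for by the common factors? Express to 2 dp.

0.75

h² = 0.17² + 0.03² + 0.85² = 0.0289 + 0.0009 + 0.7225 = 0.7523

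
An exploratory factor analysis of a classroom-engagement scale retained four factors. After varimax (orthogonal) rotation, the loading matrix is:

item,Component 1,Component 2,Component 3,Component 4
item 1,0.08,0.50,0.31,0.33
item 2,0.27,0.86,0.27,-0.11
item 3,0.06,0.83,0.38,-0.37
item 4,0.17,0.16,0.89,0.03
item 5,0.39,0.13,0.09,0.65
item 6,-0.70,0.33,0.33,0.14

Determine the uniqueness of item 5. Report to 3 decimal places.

0.400

h² = 0.39² + 0.13² + 0.09² + 0.65² = 0.1521 + 0.0169 + 0.0081 + 0.4225 = 0.5996
Uniqueness u² = 1 − h² = 1 − 0.5996 = 0.4004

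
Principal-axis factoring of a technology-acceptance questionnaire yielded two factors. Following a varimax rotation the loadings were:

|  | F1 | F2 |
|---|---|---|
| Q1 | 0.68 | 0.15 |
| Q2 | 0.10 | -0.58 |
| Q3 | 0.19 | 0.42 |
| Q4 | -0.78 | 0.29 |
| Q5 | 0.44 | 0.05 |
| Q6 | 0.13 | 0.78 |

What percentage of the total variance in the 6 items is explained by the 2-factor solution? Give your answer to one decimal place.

42.6%

SS loadings by factor: 1.3274, 1.2303; total = 2.5577.
Total variance with 6 standardized items is 6, so the solution explains 2.5577/6 = 0.4263 = 42.63%.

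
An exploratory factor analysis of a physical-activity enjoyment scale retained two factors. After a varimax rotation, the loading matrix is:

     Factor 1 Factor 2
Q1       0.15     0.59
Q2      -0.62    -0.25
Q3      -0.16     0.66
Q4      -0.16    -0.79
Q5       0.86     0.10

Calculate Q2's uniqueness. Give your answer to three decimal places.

0.553

h² = (-0.62)² + (-0.25)² = 0.3844 + 0.0625 = 0.4469
Uniqueness u² = 1 − h² = 1 − 0.4469 = 0.5531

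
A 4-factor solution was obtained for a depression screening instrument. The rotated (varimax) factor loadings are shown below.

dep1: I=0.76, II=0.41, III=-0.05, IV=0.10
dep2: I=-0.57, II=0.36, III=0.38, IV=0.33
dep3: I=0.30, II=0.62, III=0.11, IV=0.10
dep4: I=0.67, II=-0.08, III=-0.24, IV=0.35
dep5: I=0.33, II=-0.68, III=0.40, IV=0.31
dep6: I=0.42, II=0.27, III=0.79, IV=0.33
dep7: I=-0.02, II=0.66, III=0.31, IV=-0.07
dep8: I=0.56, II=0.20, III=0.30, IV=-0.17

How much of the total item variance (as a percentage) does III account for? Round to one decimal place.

SS loadings for III = (-0.05)² + 0.38² + 0.11² + (-0.24)² + 0.40² + 0.79² + 0.31² + 0.30² = 1.1868
With 8 standardized items, total variance = 8. Proportion = 1.1868/8 = 0.1484 → 14.84%.

14.8%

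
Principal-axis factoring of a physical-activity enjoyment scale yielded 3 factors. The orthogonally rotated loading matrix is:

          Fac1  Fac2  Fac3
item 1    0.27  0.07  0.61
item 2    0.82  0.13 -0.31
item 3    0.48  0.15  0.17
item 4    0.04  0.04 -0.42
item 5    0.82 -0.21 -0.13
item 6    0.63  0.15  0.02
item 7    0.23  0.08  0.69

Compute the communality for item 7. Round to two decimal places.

h² = 0.23² + 0.08² + 0.69² = 0.0529 + 0.0064 + 0.4761 = 0.5354

0.54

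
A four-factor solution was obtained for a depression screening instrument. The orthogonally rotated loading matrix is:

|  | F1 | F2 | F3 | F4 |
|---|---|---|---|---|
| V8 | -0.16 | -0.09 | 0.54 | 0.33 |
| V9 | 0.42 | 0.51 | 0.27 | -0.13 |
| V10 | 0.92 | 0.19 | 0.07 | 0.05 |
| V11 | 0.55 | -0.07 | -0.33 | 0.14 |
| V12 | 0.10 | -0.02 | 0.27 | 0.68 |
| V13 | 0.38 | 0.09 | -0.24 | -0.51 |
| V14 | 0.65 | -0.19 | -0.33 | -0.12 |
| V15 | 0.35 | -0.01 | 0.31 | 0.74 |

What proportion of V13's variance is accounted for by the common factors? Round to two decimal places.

0.47

h² = 0.38² + 0.09² + (-0.24)² + (-0.51)² = 0.1444 + 0.0081 + 0.0576 + 0.2601 = 0.4702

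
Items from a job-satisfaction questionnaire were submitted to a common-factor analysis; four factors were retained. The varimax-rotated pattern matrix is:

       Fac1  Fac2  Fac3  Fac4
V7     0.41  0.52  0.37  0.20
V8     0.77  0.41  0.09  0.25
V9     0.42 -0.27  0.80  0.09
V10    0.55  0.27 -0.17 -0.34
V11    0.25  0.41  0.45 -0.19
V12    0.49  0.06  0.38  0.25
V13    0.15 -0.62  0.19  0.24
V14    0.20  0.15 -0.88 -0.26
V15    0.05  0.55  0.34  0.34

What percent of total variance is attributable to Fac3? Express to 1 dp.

23.2%

SS loadings for Fac3 = 0.37² + 0.09² + 0.80² + (-0.17)² + 0.45² + 0.38² + 0.19² + (-0.88)² + 0.34² = 2.0869
With 9 standardized items, total variance = 9. Proportion = 2.0869/9 = 0.2319 → 23.19%.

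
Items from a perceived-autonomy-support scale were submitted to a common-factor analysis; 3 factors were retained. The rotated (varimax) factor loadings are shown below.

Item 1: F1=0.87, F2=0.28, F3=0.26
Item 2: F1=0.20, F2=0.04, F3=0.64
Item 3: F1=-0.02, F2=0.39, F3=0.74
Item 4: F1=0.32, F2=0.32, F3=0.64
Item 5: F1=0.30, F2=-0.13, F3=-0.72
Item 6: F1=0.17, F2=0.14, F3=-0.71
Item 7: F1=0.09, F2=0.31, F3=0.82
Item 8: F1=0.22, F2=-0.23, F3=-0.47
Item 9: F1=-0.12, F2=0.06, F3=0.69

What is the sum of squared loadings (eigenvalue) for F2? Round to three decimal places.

0.524

SS loadings for F2 = 0.28² + 0.04² + 0.39² + 0.32² + (-0.13)² + 0.14² + 0.31² + (-0.23)² + 0.06² = 0.0784 + 0.0016 + 0.1521 + 0.1024 + 0.0169 + 0.0196 + 0.0961 + 0.0529 + 0.0036 = 0.5236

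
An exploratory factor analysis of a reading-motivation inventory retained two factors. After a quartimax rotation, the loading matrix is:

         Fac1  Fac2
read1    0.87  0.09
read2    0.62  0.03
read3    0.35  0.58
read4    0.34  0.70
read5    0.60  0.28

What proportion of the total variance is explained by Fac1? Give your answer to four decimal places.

0.3479

SS loadings for Fac1 = 0.87² + 0.62² + 0.35² + 0.34² + 0.60² = 1.7394
Proportion of variance = 1.7394 / 5 = 0.3479.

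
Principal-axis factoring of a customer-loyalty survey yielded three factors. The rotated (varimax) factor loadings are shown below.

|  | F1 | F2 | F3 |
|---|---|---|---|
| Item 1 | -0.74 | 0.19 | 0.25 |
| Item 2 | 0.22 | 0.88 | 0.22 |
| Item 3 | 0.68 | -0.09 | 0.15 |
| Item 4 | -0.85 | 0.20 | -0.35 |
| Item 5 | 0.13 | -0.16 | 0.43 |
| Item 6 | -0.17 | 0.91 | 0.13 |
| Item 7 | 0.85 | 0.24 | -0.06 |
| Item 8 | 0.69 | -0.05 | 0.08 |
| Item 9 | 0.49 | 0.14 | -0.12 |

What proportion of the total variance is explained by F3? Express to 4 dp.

0.0536

SS loadings for F3 = 0.25² + 0.22² + 0.15² + (-0.35)² + 0.43² + 0.13² + (-0.06)² + 0.08² + (-0.12)² = 0.4821
Proportion of variance = 0.4821 / 9 = 0.0536.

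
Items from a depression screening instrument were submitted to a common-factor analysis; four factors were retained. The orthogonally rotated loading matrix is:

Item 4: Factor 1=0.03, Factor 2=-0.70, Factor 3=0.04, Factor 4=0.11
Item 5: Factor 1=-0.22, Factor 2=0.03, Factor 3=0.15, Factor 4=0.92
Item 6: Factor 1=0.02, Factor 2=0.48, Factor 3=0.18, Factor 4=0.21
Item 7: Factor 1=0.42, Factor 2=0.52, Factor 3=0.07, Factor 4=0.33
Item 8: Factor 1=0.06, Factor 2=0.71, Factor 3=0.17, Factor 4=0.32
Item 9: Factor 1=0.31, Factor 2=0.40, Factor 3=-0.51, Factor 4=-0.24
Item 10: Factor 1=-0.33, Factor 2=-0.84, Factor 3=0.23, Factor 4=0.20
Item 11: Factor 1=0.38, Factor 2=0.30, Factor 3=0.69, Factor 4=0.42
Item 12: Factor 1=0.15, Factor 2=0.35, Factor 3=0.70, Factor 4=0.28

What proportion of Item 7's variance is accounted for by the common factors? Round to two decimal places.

0.56

h² = 0.42² + 0.52² + 0.07² + 0.33² = 0.1764 + 0.2704 + 0.0049 + 0.1089 = 0.5606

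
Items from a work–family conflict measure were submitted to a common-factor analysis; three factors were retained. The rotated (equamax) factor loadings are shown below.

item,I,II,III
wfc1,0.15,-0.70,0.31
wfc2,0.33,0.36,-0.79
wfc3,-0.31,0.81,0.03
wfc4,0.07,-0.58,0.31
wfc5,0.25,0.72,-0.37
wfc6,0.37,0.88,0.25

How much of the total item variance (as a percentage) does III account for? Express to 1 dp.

16.9%

SS loadings for III = 0.31² + (-0.79)² + 0.03² + 0.31² + (-0.37)² + 0.25² = 1.0166
With 6 standardized items, total variance = 6. Proportion = 1.0166/6 = 0.1694 → 16.94%.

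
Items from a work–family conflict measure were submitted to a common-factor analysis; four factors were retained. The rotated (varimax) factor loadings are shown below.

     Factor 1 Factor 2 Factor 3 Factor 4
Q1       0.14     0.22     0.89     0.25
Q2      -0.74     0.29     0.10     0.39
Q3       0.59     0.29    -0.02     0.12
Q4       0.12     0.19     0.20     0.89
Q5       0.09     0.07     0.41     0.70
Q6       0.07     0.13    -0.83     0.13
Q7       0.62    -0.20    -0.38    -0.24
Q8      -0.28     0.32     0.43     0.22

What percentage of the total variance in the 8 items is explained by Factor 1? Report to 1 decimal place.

17.6%

SS loadings for Factor 1 = 0.14² + (-0.74)² + 0.59² + 0.12² + 0.09² + 0.07² + 0.62² + (-0.28)² = 1.4055
With 8 standardized items, total variance = 8. Proportion = 1.4055/8 = 0.1757 → 17.57%.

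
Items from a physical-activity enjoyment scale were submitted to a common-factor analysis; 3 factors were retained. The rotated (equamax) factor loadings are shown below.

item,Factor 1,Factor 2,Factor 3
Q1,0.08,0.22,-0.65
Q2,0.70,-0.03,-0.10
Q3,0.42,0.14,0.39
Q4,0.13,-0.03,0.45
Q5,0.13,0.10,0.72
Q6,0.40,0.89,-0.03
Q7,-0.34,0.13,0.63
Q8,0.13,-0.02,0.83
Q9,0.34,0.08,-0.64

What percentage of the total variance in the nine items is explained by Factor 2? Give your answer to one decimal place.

10.0%

SS loadings for Factor 2 = 0.22² + (-0.03)² + 0.14² + (-0.03)² + 0.10² + 0.89² + 0.13² + (-0.02)² + 0.08² = 0.8956
With 9 standardized items, total variance = 9. Proportion = 0.8956/9 = 0.0995 → 9.95%.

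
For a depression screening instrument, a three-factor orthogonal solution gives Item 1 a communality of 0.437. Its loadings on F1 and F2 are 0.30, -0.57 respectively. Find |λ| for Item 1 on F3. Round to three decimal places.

0.149

Under orthogonal rotation h² = Σλ², so λ_F3² = h² − (0.4149) = 0.437 − 0.4149 = 0.0221.
|λ| = √0.0221 = 0.1487.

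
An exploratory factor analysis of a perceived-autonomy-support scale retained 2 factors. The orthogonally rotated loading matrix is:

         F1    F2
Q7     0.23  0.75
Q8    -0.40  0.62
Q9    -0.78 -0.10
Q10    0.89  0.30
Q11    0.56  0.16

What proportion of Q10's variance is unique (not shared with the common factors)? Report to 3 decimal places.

h² = 0.89² + 0.30² = 0.7921 + 0.0900 = 0.8821
Uniqueness u² = 1 − h² = 1 − 0.8821 = 0.1179

0.118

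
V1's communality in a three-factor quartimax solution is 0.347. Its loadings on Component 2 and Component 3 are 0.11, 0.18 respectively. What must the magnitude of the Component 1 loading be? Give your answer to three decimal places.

Under orthogonal rotation h² = Σλ², so λ_Component 1² = h² − (0.0445) = 0.347 − 0.0445 = 0.3025.
|λ| = √0.3025 = 0.5500.

0.550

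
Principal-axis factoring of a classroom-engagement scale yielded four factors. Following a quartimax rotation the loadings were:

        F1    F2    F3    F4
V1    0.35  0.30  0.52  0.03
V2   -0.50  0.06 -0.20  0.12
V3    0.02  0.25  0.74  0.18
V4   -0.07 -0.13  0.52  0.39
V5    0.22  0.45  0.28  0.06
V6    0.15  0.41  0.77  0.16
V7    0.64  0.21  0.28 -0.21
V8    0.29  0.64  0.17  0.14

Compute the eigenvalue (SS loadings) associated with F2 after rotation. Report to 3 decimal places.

SS loadings for F2 = 0.30² + 0.06² + 0.25² + (-0.13)² + 0.45² + 0.41² + 0.21² + 0.64² = 0.0900 + 0.0036 + 0.0625 + 0.0169 + 0.2025 + 0.1681 + 0.0441 + 0.4096 = 0.9973

0.997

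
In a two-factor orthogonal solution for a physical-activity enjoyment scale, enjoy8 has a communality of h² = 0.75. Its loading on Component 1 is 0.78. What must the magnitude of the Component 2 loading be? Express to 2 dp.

0.38

Under orthogonal rotation h² = Σλ², so λ_Component 2² = h² − (0.6084) = 0.75 − 0.6084 = 0.1416.
|λ| = √0.1416 = 0.3763.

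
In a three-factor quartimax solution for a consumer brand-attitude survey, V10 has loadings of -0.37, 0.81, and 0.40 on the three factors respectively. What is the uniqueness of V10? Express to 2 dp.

0.05

h² = (-0.37)² + 0.81² + 0.40² = 0.1369 + 0.6561 + 0.1600 = 0.9530
Uniqueness u² = 1 − h² = 1 − 0.9530 = 0.0470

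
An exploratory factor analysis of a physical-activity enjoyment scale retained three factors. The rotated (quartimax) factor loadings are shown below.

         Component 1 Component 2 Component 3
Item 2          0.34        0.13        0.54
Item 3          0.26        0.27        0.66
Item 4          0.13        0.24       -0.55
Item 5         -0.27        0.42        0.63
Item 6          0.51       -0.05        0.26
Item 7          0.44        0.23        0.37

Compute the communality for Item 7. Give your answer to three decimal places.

h² = 0.44² + 0.23² + 0.37² = 0.1936 + 0.0529 + 0.1369 = 0.3834

0.383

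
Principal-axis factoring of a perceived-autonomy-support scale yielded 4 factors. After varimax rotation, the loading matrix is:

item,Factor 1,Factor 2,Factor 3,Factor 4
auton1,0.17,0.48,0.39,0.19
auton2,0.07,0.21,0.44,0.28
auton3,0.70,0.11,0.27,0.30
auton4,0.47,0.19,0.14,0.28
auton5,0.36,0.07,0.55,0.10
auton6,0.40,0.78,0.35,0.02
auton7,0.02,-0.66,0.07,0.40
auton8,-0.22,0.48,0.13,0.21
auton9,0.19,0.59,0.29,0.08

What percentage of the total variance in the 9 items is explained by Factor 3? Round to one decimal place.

SS loadings for Factor 3 = 0.39² + 0.44² + 0.27² + 0.14² + 0.55² + 0.35² + 0.07² + 0.13² + 0.29² = 0.9691
With 9 standardized items, total variance = 9. Proportion = 0.9691/9 = 0.1077 → 10.77%.

10.8%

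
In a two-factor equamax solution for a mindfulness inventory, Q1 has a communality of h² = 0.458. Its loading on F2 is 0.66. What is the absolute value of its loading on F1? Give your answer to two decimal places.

Under orthogonal rotation h² = Σλ², so λ_F1² = h² − (0.4356) = 0.458 − 0.4356 = 0.0224.
|λ| = √0.0224 = 0.1497.

0.15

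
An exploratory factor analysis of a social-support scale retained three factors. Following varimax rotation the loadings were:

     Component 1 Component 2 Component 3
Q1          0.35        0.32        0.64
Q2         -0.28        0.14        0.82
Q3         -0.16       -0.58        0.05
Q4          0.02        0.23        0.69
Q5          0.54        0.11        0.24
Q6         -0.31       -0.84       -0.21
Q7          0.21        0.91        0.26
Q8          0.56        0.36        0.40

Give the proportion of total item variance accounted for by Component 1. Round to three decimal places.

0.122

SS loadings for Component 1 = 0.35² + (-0.28)² + (-0.16)² + 0.02² + 0.54² + (-0.31)² + 0.21² + 0.56² = 0.9723
Proportion of variance = 0.9723 / 8 = 0.1215.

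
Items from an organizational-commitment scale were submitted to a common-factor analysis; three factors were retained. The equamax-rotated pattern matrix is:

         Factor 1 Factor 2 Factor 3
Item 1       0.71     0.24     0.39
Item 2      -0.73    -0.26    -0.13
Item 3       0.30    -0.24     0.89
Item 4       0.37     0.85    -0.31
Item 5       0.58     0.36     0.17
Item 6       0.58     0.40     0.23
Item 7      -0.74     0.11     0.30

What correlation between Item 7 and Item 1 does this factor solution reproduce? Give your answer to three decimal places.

-0.382

r̂ = Σ λ_i·λ_j across factors = (-0.74)(0.71) + (0.11)(0.24) + (0.30)(0.39)
  = -0.5254 +0.0264 +0.1170 = -0.3820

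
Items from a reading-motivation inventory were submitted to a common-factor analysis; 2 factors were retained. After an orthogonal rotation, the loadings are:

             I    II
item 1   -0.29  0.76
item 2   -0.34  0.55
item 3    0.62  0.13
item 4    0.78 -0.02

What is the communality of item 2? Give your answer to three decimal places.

h² = (-0.34)² + 0.55² = 0.1156 + 0.3025 = 0.4181

0.418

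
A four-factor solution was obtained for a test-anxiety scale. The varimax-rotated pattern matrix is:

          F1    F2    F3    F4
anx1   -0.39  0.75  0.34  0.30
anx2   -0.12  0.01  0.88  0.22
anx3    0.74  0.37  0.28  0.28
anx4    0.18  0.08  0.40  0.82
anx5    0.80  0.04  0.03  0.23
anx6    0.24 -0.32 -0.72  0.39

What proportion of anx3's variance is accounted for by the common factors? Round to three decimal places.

h² = 0.74² + 0.37² + 0.28² + 0.28² = 0.5476 + 0.1369 + 0.0784 + 0.0784 = 0.8413

0.841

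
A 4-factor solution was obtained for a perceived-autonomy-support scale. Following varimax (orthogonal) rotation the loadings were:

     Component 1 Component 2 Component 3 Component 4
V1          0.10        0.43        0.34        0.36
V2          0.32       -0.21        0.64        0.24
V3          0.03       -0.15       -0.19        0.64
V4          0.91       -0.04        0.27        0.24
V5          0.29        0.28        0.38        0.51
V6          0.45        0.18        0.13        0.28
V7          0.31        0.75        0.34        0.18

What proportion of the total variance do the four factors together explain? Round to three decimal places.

Communalities: 0.4401, 0.6137, 0.4691, 0.9602, 0.5670, 0.3302, 0.8066; Σh² = 4.1869.
Total variance with 7 standardized items is 7, so the solution explains 4.1869/7 = 0.5981.

0.598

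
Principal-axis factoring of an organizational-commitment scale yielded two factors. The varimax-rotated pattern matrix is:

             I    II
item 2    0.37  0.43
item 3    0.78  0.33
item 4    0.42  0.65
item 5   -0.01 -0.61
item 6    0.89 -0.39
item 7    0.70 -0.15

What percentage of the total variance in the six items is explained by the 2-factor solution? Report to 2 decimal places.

Communalities: 0.3218, 0.7173, 0.5989, 0.3722, 0.9442, 0.5125; Σh² = 3.4669.
Total variance with 6 standardized items is 6, so the solution explains 3.4669/6 = 0.5778 = 57.78%.

57.78%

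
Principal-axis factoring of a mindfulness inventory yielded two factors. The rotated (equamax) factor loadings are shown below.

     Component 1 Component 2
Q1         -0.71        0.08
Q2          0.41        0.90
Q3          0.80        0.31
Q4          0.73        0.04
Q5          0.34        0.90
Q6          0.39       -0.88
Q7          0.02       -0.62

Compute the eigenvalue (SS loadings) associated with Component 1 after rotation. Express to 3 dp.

SS loadings for Component 1 = (-0.71)² + 0.41² + 0.80² + 0.73² + 0.34² + 0.39² + 0.02² = 0.5041 + 0.1681 + 0.6400 + 0.5329 + 0.1156 + 0.1521 + 0.0004 = 2.1132

2.113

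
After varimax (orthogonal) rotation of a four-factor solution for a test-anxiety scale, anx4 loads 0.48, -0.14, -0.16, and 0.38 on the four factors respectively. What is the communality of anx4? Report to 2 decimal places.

h² = 0.48² + (-0.14)² + (-0.16)² + 0.38² = 0.2304 + 0.0196 + 0.0256 + 0.1444 = 0.4200

0.42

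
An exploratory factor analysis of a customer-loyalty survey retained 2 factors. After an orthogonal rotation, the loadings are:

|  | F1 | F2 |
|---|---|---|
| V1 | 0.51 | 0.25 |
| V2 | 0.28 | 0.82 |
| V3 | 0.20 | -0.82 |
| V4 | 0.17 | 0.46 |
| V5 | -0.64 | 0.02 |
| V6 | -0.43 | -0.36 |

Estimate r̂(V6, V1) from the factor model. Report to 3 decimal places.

r̂ = Σ λ_i·λ_j across factors = (-0.43)(0.51) + (-0.36)(0.25)
  = -0.2193 -0.0900 = -0.3093

-0.309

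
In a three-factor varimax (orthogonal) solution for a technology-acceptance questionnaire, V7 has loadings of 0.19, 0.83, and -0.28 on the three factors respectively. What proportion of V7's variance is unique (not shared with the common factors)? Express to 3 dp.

0.197

h² = 0.19² + 0.83² + (-0.28)² = 0.0361 + 0.6889 + 0.0784 = 0.8034
Uniqueness u² = 1 − h² = 1 − 0.8034 = 0.1966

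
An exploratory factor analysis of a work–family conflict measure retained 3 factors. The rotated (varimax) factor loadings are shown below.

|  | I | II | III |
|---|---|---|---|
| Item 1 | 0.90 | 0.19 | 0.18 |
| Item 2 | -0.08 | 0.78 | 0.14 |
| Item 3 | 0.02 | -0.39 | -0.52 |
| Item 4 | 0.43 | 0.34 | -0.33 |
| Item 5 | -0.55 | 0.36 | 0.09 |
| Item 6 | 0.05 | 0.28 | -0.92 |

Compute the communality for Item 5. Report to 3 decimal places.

h² = (-0.55)² + 0.36² + 0.09² = 0.3025 + 0.1296 + 0.0081 = 0.4402

0.440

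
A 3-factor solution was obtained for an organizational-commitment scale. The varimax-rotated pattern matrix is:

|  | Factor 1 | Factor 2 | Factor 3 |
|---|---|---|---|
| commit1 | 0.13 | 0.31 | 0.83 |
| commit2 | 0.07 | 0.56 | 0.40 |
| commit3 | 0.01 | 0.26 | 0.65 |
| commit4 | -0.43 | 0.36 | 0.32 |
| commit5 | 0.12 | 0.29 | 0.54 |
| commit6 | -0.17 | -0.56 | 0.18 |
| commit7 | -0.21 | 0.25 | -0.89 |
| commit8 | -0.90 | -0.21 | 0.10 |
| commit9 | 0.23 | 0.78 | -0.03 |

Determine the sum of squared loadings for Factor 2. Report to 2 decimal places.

1.72

SS loadings for Factor 2 = 0.31² + 0.56² + 0.26² + 0.36² + 0.29² + (-0.56)² + 0.25² + (-0.21)² + 0.78² = 0.0961 + 0.3136 + 0.0676 + 0.1296 + 0.0841 + 0.3136 + 0.0625 + 0.0441 + 0.6084 = 1.7196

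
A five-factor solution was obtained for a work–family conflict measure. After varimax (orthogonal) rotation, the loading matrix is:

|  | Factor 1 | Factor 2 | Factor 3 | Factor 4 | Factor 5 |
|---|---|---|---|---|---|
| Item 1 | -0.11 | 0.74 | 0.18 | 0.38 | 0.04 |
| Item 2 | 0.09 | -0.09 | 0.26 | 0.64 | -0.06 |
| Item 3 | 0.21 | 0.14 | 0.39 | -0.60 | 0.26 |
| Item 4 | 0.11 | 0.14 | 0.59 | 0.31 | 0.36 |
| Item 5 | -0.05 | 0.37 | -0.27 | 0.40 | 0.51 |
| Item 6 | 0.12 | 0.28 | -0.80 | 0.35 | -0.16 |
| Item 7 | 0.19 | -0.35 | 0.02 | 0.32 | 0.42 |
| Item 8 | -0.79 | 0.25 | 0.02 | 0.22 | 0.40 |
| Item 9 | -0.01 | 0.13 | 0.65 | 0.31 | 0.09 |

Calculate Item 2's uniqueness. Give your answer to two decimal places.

h² = 0.09² + (-0.09)² + 0.26² + 0.64² + (-0.06)² = 0.0081 + 0.0081 + 0.0676 + 0.4096 + 0.0036 = 0.4970
Uniqueness u² = 1 − h² = 1 − 0.4970 = 0.5030

0.50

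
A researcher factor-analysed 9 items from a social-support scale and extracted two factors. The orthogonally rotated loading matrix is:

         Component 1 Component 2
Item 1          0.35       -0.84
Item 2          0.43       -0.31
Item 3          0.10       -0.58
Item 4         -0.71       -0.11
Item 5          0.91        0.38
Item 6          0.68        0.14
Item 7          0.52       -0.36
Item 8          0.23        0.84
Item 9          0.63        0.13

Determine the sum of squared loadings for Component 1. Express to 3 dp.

2.832

SS loadings for Component 1 = 0.35² + 0.43² + 0.10² + (-0.71)² + 0.91² + 0.68² + 0.52² + 0.23² + 0.63² = 0.1225 + 0.1849 + 0.0100 + 0.5041 + 0.8281 + 0.4624 + 0.2704 + 0.0529 + 0.3969 = 2.8322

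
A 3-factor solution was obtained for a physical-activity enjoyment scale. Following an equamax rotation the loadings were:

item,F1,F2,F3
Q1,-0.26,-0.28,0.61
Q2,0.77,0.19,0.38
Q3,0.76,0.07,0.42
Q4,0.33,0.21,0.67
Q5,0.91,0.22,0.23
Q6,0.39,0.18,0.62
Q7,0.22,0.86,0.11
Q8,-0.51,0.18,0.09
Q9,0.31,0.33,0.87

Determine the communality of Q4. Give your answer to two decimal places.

h² = 0.33² + 0.21² + 0.67² = 0.1089 + 0.0441 + 0.4489 = 0.6019

0.60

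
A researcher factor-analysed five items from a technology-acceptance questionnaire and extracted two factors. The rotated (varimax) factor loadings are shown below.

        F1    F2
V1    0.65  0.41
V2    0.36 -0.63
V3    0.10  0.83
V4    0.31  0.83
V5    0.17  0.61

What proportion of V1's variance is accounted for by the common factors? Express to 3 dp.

h² = 0.65² + 0.41² = 0.4225 + 0.1681 = 0.5906

0.591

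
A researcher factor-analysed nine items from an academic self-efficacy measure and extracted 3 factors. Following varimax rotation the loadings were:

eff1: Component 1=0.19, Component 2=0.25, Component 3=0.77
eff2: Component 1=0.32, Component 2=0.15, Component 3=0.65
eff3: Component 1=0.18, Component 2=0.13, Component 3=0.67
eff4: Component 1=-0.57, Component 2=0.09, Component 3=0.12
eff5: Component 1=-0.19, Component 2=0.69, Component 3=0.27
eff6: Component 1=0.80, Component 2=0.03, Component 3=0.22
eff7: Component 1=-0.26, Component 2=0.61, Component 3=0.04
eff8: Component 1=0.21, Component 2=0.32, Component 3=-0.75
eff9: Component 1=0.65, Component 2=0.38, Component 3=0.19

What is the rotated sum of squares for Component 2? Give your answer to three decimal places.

SS loadings for Component 2 = 0.25² + 0.15² + 0.13² + 0.09² + 0.69² + 0.03² + 0.61² + 0.32² + 0.38² = 0.0625 + 0.0225 + 0.0169 + 0.0081 + 0.4761 + 0.0009 + 0.3721 + 0.1024 + 0.1444 = 1.2059

1.206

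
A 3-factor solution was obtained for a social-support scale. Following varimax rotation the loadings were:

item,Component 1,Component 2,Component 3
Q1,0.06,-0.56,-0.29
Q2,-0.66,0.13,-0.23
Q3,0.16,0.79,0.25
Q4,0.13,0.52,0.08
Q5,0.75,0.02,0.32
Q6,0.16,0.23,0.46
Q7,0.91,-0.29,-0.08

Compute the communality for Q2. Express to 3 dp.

0.505

h² = (-0.66)² + 0.13² + (-0.23)² = 0.4356 + 0.0169 + 0.0529 = 0.5054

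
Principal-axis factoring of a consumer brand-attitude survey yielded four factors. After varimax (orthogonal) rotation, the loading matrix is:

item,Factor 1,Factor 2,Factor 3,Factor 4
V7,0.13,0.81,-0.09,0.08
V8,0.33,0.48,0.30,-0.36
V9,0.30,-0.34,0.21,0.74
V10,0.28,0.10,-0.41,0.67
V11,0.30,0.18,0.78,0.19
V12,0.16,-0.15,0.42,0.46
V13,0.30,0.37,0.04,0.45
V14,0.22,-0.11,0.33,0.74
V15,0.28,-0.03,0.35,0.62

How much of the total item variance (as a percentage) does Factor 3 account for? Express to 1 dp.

SS loadings for Factor 3 = (-0.09)² + 0.30² + 0.21² + (-0.41)² + 0.78² + 0.42² + 0.04² + 0.33² + 0.35² = 1.3281
With 9 standardized items, total variance = 9. Proportion = 1.3281/9 = 0.1476 → 14.76%.

14.8%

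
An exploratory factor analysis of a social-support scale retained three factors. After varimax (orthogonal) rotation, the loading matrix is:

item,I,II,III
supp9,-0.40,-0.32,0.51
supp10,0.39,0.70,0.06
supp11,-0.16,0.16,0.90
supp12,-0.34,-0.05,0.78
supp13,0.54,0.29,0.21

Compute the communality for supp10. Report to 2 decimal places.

0.65

h² = 0.39² + 0.70² + 0.06² = 0.1521 + 0.4900 + 0.0036 = 0.6457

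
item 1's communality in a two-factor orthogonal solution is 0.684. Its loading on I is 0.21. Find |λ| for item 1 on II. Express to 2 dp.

Under orthogonal rotation h² = Σλ², so λ_II² = h² − (0.0441) = 0.684 − 0.0441 = 0.6399.
|λ| = √0.6399 = 0.7999.

0.80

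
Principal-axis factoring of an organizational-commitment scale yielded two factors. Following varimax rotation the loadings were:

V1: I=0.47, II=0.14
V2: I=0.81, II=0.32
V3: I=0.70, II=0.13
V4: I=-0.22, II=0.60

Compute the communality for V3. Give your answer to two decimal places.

h² = 0.70² + 0.13² = 0.4900 + 0.0169 = 0.5069

0.51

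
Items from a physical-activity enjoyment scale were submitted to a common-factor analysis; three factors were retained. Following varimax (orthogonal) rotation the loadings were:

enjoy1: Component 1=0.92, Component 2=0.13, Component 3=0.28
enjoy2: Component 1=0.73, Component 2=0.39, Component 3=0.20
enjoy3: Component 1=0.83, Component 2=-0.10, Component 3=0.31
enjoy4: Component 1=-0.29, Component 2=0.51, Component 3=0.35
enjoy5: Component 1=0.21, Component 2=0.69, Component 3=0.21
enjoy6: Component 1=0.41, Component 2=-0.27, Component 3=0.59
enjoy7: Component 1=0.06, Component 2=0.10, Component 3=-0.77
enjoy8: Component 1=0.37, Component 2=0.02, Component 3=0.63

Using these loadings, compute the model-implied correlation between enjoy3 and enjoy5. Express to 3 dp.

r̂ = Σ λ_i·λ_j across factors = (0.83)(0.21) + (-0.10)(0.69) + (0.31)(0.21)
  = +0.1743 -0.0690 +0.0651 = 0.1704

0.170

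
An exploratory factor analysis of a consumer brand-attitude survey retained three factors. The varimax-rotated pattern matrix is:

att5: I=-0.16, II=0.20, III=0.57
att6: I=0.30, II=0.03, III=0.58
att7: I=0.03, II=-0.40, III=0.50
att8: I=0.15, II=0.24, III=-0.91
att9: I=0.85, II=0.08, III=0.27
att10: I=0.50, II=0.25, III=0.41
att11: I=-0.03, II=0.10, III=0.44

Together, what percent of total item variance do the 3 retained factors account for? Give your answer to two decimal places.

51.77%

Communalities: 0.3905, 0.4273, 0.4109, 0.9082, 0.8018, 0.4806, 0.2045; Σh² = 3.6238.
Total variance with 7 standardized items is 7, so the solution explains 3.6238/7 = 0.5177 = 51.77%.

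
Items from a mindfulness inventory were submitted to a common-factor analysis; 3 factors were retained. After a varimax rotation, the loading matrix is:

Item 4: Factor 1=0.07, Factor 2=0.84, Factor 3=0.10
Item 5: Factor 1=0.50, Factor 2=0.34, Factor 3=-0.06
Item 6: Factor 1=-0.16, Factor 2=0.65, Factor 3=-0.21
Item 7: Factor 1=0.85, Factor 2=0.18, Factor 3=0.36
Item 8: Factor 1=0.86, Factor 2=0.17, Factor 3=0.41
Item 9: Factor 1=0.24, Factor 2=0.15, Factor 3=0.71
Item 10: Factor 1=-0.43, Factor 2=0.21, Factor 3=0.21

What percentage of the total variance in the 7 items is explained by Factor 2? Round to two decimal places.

SS loadings for Factor 2 = 0.84² + 0.34² + 0.65² + 0.18² + 0.17² + 0.15² + 0.21² = 1.3716
With 7 standardized items, total variance = 7. Proportion = 1.3716/7 = 0.1959 → 19.59%.

19.59%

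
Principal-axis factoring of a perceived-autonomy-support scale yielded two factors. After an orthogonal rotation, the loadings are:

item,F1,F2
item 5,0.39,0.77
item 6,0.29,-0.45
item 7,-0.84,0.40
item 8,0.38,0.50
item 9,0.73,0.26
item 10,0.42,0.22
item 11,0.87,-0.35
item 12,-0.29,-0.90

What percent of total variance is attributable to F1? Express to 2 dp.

32.96%

SS loadings for F1 = 0.39² + 0.29² + (-0.84)² + 0.38² + 0.73² + 0.42² + 0.87² + (-0.29)² = 2.6365
With 8 standardized items, total variance = 8. Proportion = 2.6365/8 = 0.3296 → 32.96%.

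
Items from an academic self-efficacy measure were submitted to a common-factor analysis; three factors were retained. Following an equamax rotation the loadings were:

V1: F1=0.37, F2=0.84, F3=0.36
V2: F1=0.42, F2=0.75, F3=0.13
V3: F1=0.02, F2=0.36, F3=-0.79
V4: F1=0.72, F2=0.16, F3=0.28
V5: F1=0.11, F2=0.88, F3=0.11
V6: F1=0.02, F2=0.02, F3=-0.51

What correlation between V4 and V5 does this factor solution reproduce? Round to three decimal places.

r̂ = Σ λ_i·λ_j across factors = (0.72)(0.11) + (0.16)(0.88) + (0.28)(0.11)
  = +0.0792 +0.1408 +0.0308 = 0.2508

0.251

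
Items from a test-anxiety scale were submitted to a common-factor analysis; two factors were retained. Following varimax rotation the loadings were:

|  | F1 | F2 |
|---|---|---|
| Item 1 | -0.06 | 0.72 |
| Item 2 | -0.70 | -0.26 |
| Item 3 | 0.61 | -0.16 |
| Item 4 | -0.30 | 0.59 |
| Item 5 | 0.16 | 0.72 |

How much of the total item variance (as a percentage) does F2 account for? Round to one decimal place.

29.6%

SS loadings for F2 = 0.72² + (-0.26)² + (-0.16)² + 0.59² + 0.72² = 1.4781
With 5 standardized items, total variance = 5. Proportion = 1.4781/5 = 0.2956 → 29.56%.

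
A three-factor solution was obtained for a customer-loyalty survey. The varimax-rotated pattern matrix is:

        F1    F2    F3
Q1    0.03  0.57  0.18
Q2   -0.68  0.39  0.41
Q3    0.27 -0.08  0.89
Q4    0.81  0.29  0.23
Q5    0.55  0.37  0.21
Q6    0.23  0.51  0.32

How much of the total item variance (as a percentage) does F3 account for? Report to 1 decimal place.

SS loadings for F3 = 0.18² + 0.41² + 0.89² + 0.23² + 0.21² + 0.32² = 1.1920
With 6 standardized items, total variance = 6. Proportion = 1.1920/6 = 0.1987 → 19.87%.

19.9%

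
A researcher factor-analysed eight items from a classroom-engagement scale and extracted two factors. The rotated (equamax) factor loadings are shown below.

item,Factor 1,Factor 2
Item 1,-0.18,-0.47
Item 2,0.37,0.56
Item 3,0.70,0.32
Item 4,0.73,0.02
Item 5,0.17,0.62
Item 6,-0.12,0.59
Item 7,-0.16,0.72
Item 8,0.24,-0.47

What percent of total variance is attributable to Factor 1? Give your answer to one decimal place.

16.5%

SS loadings for Factor 1 = (-0.18)² + 0.37² + 0.70² + 0.73² + 0.17² + (-0.12)² + (-0.16)² + 0.24² = 1.3187
With 8 standardized items, total variance = 8. Proportion = 1.3187/8 = 0.1648 → 16.48%.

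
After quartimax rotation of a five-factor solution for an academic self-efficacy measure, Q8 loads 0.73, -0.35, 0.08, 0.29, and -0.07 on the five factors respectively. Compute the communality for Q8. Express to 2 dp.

h² = 0.73² + (-0.35)² + 0.08² + 0.29² + (-0.07)² = 0.5329 + 0.1225 + 0.0064 + 0.0841 + 0.0049 = 0.7508

0.75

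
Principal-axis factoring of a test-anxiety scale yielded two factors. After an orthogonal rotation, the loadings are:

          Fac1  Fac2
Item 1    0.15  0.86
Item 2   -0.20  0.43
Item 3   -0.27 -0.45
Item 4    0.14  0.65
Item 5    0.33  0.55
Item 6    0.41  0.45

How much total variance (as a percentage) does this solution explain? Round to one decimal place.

41.4%

Communalities: 0.7621, 0.2249, 0.2754, 0.4421, 0.4114, 0.3706; Σh² = 2.4865.
Total variance with 6 standardized items is 6, so the solution explains 2.4865/6 = 0.4144 = 41.44%.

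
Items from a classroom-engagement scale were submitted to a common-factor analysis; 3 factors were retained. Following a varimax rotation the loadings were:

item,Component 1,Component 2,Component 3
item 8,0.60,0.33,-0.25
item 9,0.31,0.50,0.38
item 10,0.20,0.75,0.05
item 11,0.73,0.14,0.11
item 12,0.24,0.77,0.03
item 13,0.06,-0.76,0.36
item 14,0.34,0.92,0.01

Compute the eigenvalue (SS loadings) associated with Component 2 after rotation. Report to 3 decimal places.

2.958

SS loadings for Component 2 = 0.33² + 0.50² + 0.75² + 0.14² + 0.77² + (-0.76)² + 0.92² = 0.1089 + 0.2500 + 0.5625 + 0.0196 + 0.5929 + 0.5776 + 0.8464 = 2.9579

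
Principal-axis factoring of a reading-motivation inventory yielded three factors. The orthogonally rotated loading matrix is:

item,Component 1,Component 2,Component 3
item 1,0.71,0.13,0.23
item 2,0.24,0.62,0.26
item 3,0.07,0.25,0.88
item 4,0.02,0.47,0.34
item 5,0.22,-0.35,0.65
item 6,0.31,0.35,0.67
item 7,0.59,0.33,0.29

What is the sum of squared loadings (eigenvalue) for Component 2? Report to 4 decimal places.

1.0386

SS loadings for Component 2 = 0.13² + 0.62² + 0.25² + 0.47² + (-0.35)² + 0.35² + 0.33² = 0.0169 + 0.3844 + 0.0625 + 0.2209 + 0.1225 + 0.1225 + 0.1089 = 1.0386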